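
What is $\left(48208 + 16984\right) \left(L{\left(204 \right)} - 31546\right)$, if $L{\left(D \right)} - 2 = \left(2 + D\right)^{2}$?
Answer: $710071264$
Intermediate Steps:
$L{\left(D \right)} = 2 + \left(2 + D\right)^{2}$
$\left(48208 + 16984\right) \left(L{\left(204 \right)} - 31546\right) = \left(48208 + 16984\right) \left(\left(2 + \left(2 + 204\right)^{2}\right) - 31546\right) = 65192 \left(\left(2 + 206^{2}\right) - 31546\right) = 65192 \left(\left(2 + 42436\right) - 31546\right) = 65192 \left(42438 - 31546\right) = 65192 \cdot 10892 = 710071264$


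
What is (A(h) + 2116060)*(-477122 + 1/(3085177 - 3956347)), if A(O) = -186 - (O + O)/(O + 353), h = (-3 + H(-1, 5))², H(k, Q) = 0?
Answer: -31836895797559590017/31536354 ≈ -1.0095e+12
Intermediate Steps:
h = 9 (h = (-3 + 0)² = (-3)² = 9)
A(O) = -186 - 2*O/(353 + O)
(A(h) + 2116060)*(-477122 + 1/(3085177 - 3956347)) = (2*(-32829 - 94*9)/(353 + 9) + 2116060)*(-477122 + 1/(3085177 - 3956347)) = (2*(-32829 - 846)/362 + 2116060)*(-477122 + 1/(-871170)) = (2*(1/362)*(-33675) + 2116060)*(-477122 - 1/871170) = (-33675/181 + 2116060)*(-415654372741/871170) = (382973185/181)*(-415654372741/871170) = -31836895797559590017/31536354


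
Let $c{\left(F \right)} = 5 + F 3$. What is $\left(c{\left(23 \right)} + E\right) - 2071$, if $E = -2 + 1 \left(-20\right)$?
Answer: $-2019$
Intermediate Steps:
$E = -22$ ($E = -2 - 20 = -22$)
$c{\left(F \right)} = 5 + 3 F$
$\left(c{\left(23 \right)} + E\right) - 2071 = \left(\left(5 + 3 \cdot 23\right) - 22\right) - 2071 = \left(\left(5 + 69\right) - 22\right) - 2071 = \left(74 - 22\right) - 2071 = 52 - 2071 = -2019$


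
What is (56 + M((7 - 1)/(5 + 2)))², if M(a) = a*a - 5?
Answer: 6426225/2401 ≈ 2676.5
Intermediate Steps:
M(a) = -5 + a² (M(a) = a² - 5 = -5 + a²)
(56 + M((7 - 1)/(5 + 2)))² = (56 + (-5 + ((7 - 1)/(5 + 2))²))² = (56 + (-5 + (6/7)²))² = (56 + (-5 + 36/49))² = (56 - 209/49)² = (2535/49)² = 6426225/2401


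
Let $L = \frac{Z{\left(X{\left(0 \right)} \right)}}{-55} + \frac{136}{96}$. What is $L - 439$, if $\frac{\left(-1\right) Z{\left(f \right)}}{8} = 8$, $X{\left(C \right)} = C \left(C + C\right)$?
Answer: $- \frac{288037}{660} \approx -436.42$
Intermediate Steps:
$X{\left(C \right)} = 2 C^{2}$ ($X{\left(C \right)} = C 2 C = 2 C^{2}$)
$Z{\left(f \right)} = -64$ ($Z{\left(f \right)} = \left(-8\right) 8 = -64$)
$L = \frac{1703}{660}$ ($L = - \frac{64}{-55} + \frac{136}{96} = \left(-64\right) \left(- \frac{1}{55}\right) + 136 \cdot \frac{1}{96} = \frac{64}{55} + \frac{17}{12} = \frac{1703}{660} \approx 2.5803$)
$L - 439 = \frac{1703}{660} - 439 = - \frac{288037}{660}$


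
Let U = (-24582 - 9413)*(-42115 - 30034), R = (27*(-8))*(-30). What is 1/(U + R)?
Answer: 1/2452711735 ≈ 4.0771e-10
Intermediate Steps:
R = 6480 (R = -216*(-30) = 6480)
U = 2452705255 (U = -33995*(-72149) = 2452705255)
1/(U + R) = 1/(2452705255 + 6480) = 1/2452711735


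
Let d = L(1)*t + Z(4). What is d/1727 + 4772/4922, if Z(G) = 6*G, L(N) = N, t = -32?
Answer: 4100934/4250147 ≈ 0.96489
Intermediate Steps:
d = -8 (d = 1*(-32) + 6*4 = -32 + 24 = -8)
d/1727 + 4772/4922 = -8/1727 + 4772/4922 = -8*1/1727 + 4772*(1/4922) = -8/1727 + 2386/2461 = 4100934/4250147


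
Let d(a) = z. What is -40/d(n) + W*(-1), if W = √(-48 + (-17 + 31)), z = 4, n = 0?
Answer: -10 - I*√34 ≈ -10.0 - 5.831*I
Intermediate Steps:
d(a) = 4
W = I*√34 (W = √(-48 + 14) = √(-34) = I*√34 ≈ 5.8309*I)
-40/d(n) + W*(-1) = -40/4 + (I*√34)*(-1) = -40*¼ - I*√34 = -10 - I*√34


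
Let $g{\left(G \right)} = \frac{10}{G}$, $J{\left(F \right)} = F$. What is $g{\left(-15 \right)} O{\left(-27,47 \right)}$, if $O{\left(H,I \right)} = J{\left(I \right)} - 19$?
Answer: $- \frac{56}{3} \approx -18.667$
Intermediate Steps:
$O{\left(H,I \right)} = -19 + I$ ($O{\left(H,I \right)} = I - 19 = -19 + I$)
$g{\left(-15 \right)} O{\left(-27,47 \right)} = \frac{10}{-15} \left(-19 + 47\right) = 10 \left(- \frac{1}{15}\right) 28 = \left(- \frac{2}{3}\right) 28 = - \frac{56}{3}$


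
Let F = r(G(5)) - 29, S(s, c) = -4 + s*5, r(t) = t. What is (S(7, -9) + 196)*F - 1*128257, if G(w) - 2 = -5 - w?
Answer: -136656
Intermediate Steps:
G(w) = -3 - w (G(w) = 2 + (-5 - w) = -3 - w)
S(s, c) = -4 + 5*s
F = -37 (F = (-3 - 1*5) - 29 = (-3 - 5) - 29 = -8 - 29 = -37)
(S(7, -9) + 196)*F - 1*128257 = ((-4 + 5*7) + 196)*(-37) - 1*128257 = ((-4 + 35) + 196)*(-37) - 128257 = (31 + 196)*(-37) - 128257 = 227*(-37) - 128257 = -8399 - 128257 = -136656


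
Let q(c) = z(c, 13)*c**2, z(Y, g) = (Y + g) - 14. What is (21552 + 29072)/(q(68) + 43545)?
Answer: 7232/50479 ≈ 0.14327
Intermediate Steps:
z(Y, g) = -14 + Y + g
q(c) = c**2*(-1 + c) (q(c) = (-14 + c + 13)*c**2 = (-1 + c)*c**2 = c**2*(-1 + c))
(21552 + 29072)/(q(68) + 43545) = (21552 + 29072)/(68**2*(-1 + 68) + 43545) = 50624/(4624*67 + 43545) = 50624/(309808 + 43545) = 50624/353353 = 50624*(1/353353) = 7232/50479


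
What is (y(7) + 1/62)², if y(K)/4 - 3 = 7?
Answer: 6155361/3844 ≈ 1601.3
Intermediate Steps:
y(K) = 40 (y(K) = 12 + 4*7 = 12 + 28 = 40)
(y(7) + 1/62)² = (40 + 1/62)² = (2481/62)² = 6155361/3844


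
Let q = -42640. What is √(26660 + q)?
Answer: 2*I*√3995 ≈ 126.41*I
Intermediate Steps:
√(26660 + q) = √(26660 - 42640) = √(-15980) = 2*I*√3995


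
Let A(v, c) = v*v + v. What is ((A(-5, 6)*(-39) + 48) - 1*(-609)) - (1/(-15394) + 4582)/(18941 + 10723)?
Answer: -18746064025/152215872 ≈ -123.15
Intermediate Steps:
A(v, c) = v + v² (A(v, c) = v² + v = v + v²)
((A(-5, 6)*(-39) + 48) - 1*(-609)) - (1/(-15394) + 4582)/(18941 + 10723) = ((-5*(1 - 5)*(-39) + 48) - 1*(-609)) - (1/(-15394) + 4582)/(18941 + 10723) = ((-5*(-4)*(-39) + 48) + 609) - (-1/15394 + 4582)/29664 = ((20*(-39) + 48) + 609) - 70535307/(15394*29664) = ((-780 + 48) + 609) - 1*23511769/152215872 = (-732 + 609) - 23511769/152215872 = -123 - 23511769/152215872 = -18746064025/152215872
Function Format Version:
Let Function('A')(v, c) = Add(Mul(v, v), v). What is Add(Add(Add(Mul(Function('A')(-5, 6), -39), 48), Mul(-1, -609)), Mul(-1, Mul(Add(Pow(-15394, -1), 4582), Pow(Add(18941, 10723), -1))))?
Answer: Rational(-18746064025, 152215872) ≈ -123.15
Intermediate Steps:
Function('A')(v, c) = Add(v, Pow(v, 2)) (Function('A')(v, c) = Add(Pow(v, 2), v) = Add(v, Pow(v, 2)))
Add(Add(Add(Mul(Function('A')(-5, 6), -39), 48), Mul(-1, -609)), Mul(-1, Mul(Add(Pow(-15394, -1), 4582), Pow(Add(18941, 10723), -1)))) = Add(Add(Add(Mul(Mul(-5, Add(1, -5)), -39), 48), Mul(-1, -609)), Mul(-1, Mul(Add(Pow(-15394, -1), 4582), Pow(Add(18941, 10723), -1)))) = Add(Add(Add(Mul(Mul(-5, -4), -39), 48), 609), Mul(-1, Mul(Add(Rational(-1, 15394), 4582), Pow(29664, -1)))) = Add(Add(Add(Mul(20, -39), 48), 609), Mul(-1, Mul(Rational(70535307, 15394), Rational(1, 29664)))) = Add(Add(Add(-780, 48), 609), Mul(-1, Rational(23511769, 152215872))) = Add(Add(-732, 609), Rational(-23511769, 152215872)) = Add(-123, Rational(-23511769, 152215872)) = Rational(-18746064025, 152215872)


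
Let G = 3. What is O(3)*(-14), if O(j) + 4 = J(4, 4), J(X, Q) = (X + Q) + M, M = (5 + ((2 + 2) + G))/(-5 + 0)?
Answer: -112/5 ≈ -22.400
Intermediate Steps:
M = -12/5 (M = (5 + ((2 + 2) + 3))/(-5 + 0) = (5 + (4 + 3))/(-5) = (5 + 7)*(-1/5) = 12*(-1/5) = -12/5 ≈ -2.4000)
J(X, Q) = -12/5 + Q + X (J(X, Q) = (X + Q) - 12/5 = (Q + X) - 12/5 = -12/5 + Q + X)
O(j) = 8/5 (O(j) = -4 + (-12/5 + 4 + 4) = -4 + 28/5 = 8/5)
O(3)*(-14) = (8/5)*(-14) = -112/5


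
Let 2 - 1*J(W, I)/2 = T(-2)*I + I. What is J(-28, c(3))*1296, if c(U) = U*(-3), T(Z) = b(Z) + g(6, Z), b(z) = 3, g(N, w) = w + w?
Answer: 5184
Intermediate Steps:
g(N, w) = 2*w
T(Z) = 3 + 2*Z
c(U) = -3*U
J(W, I) = 4 (J(W, I) = 4 - 2*((3 + 2*(-2))*I + I) = 4 - 2*((3 - 4)*I + I) = 4 - 2*(-I + I) = 4 - 2*0 = 4 + 0 = 4)
J(-28, c(3))*1296 = 4*1296 = 5184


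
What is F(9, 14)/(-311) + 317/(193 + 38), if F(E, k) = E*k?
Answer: 69481/71841 ≈ 0.96715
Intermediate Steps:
F(9, 14)/(-311) + 317/(193 + 38) = (9*14)/(-311) + 317/(193 + 38) = 126*(-1/311) + 317/231 = -126/311 + 317*(1/231) = -126/311 + 317/231 = 69481/71841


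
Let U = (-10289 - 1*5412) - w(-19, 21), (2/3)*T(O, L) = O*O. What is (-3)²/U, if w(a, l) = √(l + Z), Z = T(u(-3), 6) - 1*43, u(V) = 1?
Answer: -282618/493042843 + 9*I*√82/493042843 ≈ -0.00057321 + 1.653e-7*I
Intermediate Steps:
T(O, L) = 3*O²/2 (T(O, L) = 3*(O*O)/2 = 3*O²/2)
Z = -83/2 (Z = (3/2)*1² - 1*43 = (3/2)*1 - 43 = 3/2 - 43 = -83/2 ≈ -41.500)
w(a, l) = √(-83/2 + l) (w(a, l) = √(l - 83/2) = √(-83/2 + l))
U = -15701 - I*√82/2 (U = (-10289 - 1*5412) - √(-166 + 4*21)/2 = (-10289 - 5412) - √(-166 + 84)/2 = -15701 - √(-82)/2 = -15701 - I*√82/2 ≈ -15701.0 - 4.5277*I)
(-3)²/U = (-3)²/(-15701 - I*√82/2) = 9/(-15701 - I*√82/2)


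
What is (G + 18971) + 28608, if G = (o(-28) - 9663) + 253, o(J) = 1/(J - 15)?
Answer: 1641266/43 ≈ 38169.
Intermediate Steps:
o(J) = 1/(-15 + J)
G = -404631/43 (G = (1/(-15 - 28) - 9663) + 253 = (1/(-43) - 9663) + 253 = (-1/43 - 9663) + 253 = -415510/43 + 253 = -404631/43 ≈ -9410.0)
(G + 18971) + 28608 = (-404631/43 + 18971) + 28608 = 411122/43 + 28608 = 1641266/43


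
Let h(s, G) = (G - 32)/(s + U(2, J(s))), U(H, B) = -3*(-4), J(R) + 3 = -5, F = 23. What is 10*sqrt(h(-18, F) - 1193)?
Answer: 5*I*sqrt(4766) ≈ 345.18*I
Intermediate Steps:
J(R) = -8 (J(R) = -3 - 5 = -8)
U(H, B) = 12
h(s, G) = (-32 + G)/(12 + s) (h(s, G) = (G - 32)/(s + 12) = (-32 + G)/(12 + s))
10*sqrt(h(-18, F) - 1193) = 10*sqrt((-32 + 23)/(12 - 18) - 1193) = 10*sqrt(-9/(-6) - 1193) = 10*sqrt(-1/6*(-9) - 1193) = 10*sqrt(3/2 - 1193) = 10*sqrt(-2383/2) = 10*(I*sqrt(4766)/2) = 5*I*sqrt(4766)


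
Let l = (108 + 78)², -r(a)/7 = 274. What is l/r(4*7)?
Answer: -17298/959 ≈ -18.038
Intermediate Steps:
r(a) = -1918 (r(a) = -7*274 = -1918)
l = 34596 (l = 186² = 34596)
l/r(4*7) = 34596/(-1918) = 34596*(-1/1918) = -17298/959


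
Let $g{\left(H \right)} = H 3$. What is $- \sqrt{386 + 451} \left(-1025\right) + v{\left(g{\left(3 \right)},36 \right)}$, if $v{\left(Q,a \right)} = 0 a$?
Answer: $3075 \sqrt{93} \approx 29654.0$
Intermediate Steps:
$g{\left(H \right)} = 3 H$
$v{\left(Q,a \right)} = 0$
$- \sqrt{386 + 451} \left(-1025\right) + v{\left(g{\left(3 \right)},36 \right)} = - \sqrt{386 + 451} \left(-1025\right) + 0 = - \sqrt{837} \left(-1025\right) + 0 = - 3 \sqrt{93} \left(-1025\right) + 0 = 3075 \sqrt{93} + 0 = 3075 \sqrt{93}$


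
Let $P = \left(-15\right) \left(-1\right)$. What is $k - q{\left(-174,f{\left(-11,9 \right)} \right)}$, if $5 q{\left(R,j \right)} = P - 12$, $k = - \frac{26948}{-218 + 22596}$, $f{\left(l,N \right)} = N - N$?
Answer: $- \frac{100937}{55945} \approx -1.8042$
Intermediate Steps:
$f{\left(l,N \right)} = 0$
$P = 15$
$k = - \frac{13474}{11189}$ ($k = - \frac{26948}{22378} = \left(-26948\right) \frac{1}{22378} = - \frac{13474}{11189} \approx -1.2042$)
$q{\left(R,j \right)} = \frac{3}{5}$ ($q{\left(R,j \right)} = \frac{15 - 12}{5} = \frac{1}{5} \cdot 3 = \frac{3}{5}$)
$k - q{\left(-174,f{\left(-11,9 \right)} \right)} = - \frac{13474}{11189} - \frac{3}{5} = - \frac{100937}{55945}$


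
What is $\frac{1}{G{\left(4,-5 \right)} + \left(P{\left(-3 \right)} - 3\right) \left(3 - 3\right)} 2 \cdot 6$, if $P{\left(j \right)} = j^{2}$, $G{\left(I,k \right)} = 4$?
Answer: $3$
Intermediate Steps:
$\frac{1}{G{\left(4,-5 \right)} + \left(P{\left(-3 \right)} - 3\right) \left(3 - 3\right)} 2 \cdot 6 = \frac{1}{4 + \left(\left(-3\right)^{2} - 3\right) \left(3 - 3\right)} 2 \cdot 6 = \frac{1}{4 + \left(9 - 3\right) \left(3 - 3\right)} 2 \cdot 6 = \frac{1}{4 + 6 \cdot 0} \cdot 2 \cdot 6 = \frac{1}{4 + 0} \cdot 2 \cdot 6 = \frac{1}{4} \cdot 2 \cdot 6 = \frac{1}{2} \cdot 6 = 3$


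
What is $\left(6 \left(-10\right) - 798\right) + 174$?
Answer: $-684$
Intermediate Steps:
$\left(6 \left(-10\right) - 798\right) + 174 = \left(-60 - 798\right) + 174 = -858 + 174 = -684$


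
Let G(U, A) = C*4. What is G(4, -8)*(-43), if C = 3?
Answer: -516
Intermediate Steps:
G(U, A) = 12 (G(U, A) = 3*4 = 12)
G(4, -8)*(-43) = 12*(-43) = -516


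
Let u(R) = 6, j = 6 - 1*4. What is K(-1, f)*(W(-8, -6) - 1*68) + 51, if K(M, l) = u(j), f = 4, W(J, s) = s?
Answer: -393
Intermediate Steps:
j = 2 (j = 6 - 4 = 2)
K(M, l) = 6
K(-1, f)*(W(-8, -6) - 1*68) + 51 = 6*(-6 - 1*68) + 51 = 6*(-6 - 68) + 51 = 6*(-74) + 51 = -444 + 51 = -393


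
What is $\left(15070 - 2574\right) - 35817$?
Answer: $-23321$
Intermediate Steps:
$\left(15070 - 2574\right) - 35817 = 12496 - 35817 = -23321$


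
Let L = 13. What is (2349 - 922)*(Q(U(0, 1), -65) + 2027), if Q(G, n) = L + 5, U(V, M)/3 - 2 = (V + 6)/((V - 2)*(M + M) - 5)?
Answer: 2918215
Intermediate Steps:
U(V, M) = 6 + 3*(6 + V)/(-5 + 2*M*(-2 + V)) (U(V, M) = 6 + 3*((V + 6)/((V - 2)*(M + M) - 5)) = 6 + 3*((6 + V)/((-2 + V)*(2*M) - 5)) = 6 + 3*((6 + V)/(2*M*(-2 + V) - 5)) = 6 + 3*((6 + V)/(-5 + 2*M*(-2 + V))) = 6 + 3*(6 + V)/(-5 + 2*M*(-2 + V)))
Q(G, n) = 18 (Q(G, n) = 13 + 5 = 18)
(2349 - 922)*(Q(U(0, 1), -65) + 2027) = (2349 - 922)*(18 + 2027) = 1427*2045 = 2918215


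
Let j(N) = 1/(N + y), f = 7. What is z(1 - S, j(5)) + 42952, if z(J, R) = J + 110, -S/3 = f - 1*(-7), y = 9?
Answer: 43105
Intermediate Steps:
S = -42 (S = -3*(7 - 1*(-7)) = -3*(7 + 7) = -3*14 = -42)
j(N) = 1/(9 + N) (j(N) = 1/(N + 9) = 1/(9 + N))
z(J, R) = 110 + J
z(1 - S, j(5)) + 42952 = (110 + (1 - 1*(-42))) + 42952 = (110 + (1 + 42)) + 42952 = (110 + 43) + 42952 = 153 + 42952 = 43105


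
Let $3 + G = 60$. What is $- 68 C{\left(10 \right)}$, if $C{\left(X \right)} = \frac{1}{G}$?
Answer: $- \frac{68}{57} \approx -1.193$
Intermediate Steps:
$G = 57$ ($G = -3 + 60 = 57$)
$C{\left(X \right)} = \frac{1}{57}$
$- 68 C{\left(10 \right)} = \left(-68\right) \frac{1}{57} = - \frac{68}{57}$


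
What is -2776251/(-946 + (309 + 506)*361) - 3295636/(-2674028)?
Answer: -1614316258736/196052379383 ≈ -8.2341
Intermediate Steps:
-2776251/(-946 + (309 + 506)*361) - 3295636/(-2674028) = -2776251/(-946 + 815*361) - 3295636*(-1/2674028) = -2776251/(-946 + 294215) + 823909/668507 = -2776251/293269 + 823909/668507 = -1614316258736/196052379383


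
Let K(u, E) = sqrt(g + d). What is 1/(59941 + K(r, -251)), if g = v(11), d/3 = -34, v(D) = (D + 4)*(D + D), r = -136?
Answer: 59941/3592923253 - 2*sqrt(57)/3592923253 ≈ 1.6679e-5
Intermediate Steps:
v(D) = 2*D*(4 + D) (v(D) = (4 + D)*(2*D) = 2*D*(4 + D))
d = -102 (d = 3*(-34) = -102)
g = 330 (g = 2*11*(4 + 11) = 2*11*15 = 330)
K(u, E) = 2*sqrt(57) (K(u, E) = sqrt(330 - 102) = sqrt(228) = 2*sqrt(57))
1/(59941 + K(r, -251)) = 1/(59941 + 2*sqrt(57))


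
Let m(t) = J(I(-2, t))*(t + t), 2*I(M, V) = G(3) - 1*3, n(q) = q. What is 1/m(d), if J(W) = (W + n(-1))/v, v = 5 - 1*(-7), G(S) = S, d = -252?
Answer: 1/42 ≈ 0.023810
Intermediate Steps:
I(M, V) = 0 (I(M, V) = (3 - 1*3)/2 = (3 - 3)/2 = (½)*0 = 0)
v = 12 (v = 5 + 7 = 12)
J(W) = -1/12 + W/12 (J(W) = (W - 1)/12 = (-1 + W)*(1/12) = -1/12 + W/12)
m(t) = -t/6 (m(t) = (-1/12 + (1/12)*0)*(t + t) = (-1/12 + 0)*(2*t) = -t/6)
1/m(d) = 1/(-⅙*(-252)) = 1/42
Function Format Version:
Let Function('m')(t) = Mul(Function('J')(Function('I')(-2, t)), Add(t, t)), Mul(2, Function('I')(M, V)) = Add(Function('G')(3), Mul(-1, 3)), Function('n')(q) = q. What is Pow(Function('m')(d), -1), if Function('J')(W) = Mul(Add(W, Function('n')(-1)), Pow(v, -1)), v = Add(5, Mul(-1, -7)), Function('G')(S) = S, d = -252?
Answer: Rational(1, 42) ≈ 0.023810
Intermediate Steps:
Function('I')(M, V) = 0 (Function('I')(M, V) = Mul(Rational(1, 2), Add(3, Mul(-1, 3))) = Mul(Rational(1, 2), Add(3, -3)) = Mul(Rational(1, 2), 0) = 0)
v = 12 (v = Add(5, 7) = 12)
Function('J')(W) = Add(Rational(-1, 12), Mul(Rational(1, 12), W)) (Function('J')(W) = Mul(Add(W, -1), Pow(12, -1)) = Mul(Add(-1, W), Rational(1, 12)) = Add(Rational(-1, 12), Mul(Rational(1, 12), W)))
Function('m')(t) = Mul(Rational(-1, 6), t) (Function('m')(t) = Mul(Add(Rational(-1, 12), Mul(Rational(1, 12), 0)), Add(t, t)) = Mul(Add(Rational(-1, 12), 0), Mul(2, t)) = Mul(Rational(-1, 12), Mul(2, t)) = Mul(Rational(-1, 6), t))
Pow(Function('m')(d), -1) = Pow(Mul(Rational(-1, 6), -252), -1) = Pow(42, -1) = Rational(1, 42)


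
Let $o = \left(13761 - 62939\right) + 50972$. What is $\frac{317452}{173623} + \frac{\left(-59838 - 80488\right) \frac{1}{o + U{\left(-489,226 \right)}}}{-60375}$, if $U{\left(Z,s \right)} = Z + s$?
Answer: $\frac{29367761670598}{16048690084875} \approx 1.8299$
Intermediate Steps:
$o = 1794$ ($o = -49178 + 50972 = 1794$)
$\frac{317452}{173623} + \frac{\left(-59838 - 80488\right) \frac{1}{o + U{\left(-489,226 \right)}}}{-60375} = \frac{317452}{173623} + \frac{\left(-59838 - 80488\right) \frac{1}{1794 + \left(-489 + 226\right)}}{-60375} = 317452 \cdot \frac{1}{173623} + - \frac{140326}{1794 - 263} \left(- \frac{1}{60375}\right) = \frac{317452}{173623} + - \frac{140326}{1531} \left(- \frac{1}{60375}\right) = \frac{317452}{173623} + \left(-140326\right) \frac{1}{1531} \left(- \frac{1}{60375}\right) = \frac{317452}{173623} - - \frac{140326}{92434125} = \frac{317452}{173623} + \frac{140326}{92434125} = \frac{29367761670598}{16048690084875}$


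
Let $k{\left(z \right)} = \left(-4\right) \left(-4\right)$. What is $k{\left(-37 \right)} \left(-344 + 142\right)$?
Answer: $-3232$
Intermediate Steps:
$k{\left(z \right)} = 16$
$k{\left(-37 \right)} \left(-344 + 142\right) = 16 \left(-344 + 142\right) = 16 \left(-202\right) = -3232$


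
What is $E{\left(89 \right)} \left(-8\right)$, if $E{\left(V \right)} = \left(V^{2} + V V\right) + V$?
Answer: $-127448$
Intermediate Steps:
$E{\left(V \right)} = V + 2 V^{2}$ ($E{\left(V \right)} = \left(V^{2} + V^{2}\right) + V = 2 V^{2} + V = V + 2 V^{2}$)
$E{\left(89 \right)} \left(-8\right) = 89 \left(1 + 2 \cdot 89\right) \left(-8\right) = 89 \left(1 + 178\right) \left(-8\right) = 89 \cdot 179 \left(-8\right) = 15931 \left(-8\right) = -127448$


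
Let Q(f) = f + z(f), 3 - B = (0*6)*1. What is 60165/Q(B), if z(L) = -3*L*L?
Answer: -20055/8 ≈ -2506.9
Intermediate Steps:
z(L) = -3*L²
B = 3 (B = 3 - 0*6 = 3 - 0 = 3 - 1*0 = 3 + 0 = 3)
Q(f) = f - 3*f²
60165/Q(B) = 60165/((3*(1 - 3*3))) = 60165/((3*(1 - 9))) = 60165/((3*(-8))) = 60165/(-24) = 60165*(-1/24) = -20055/8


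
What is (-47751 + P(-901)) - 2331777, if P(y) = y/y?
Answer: -2379527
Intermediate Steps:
P(y) = 1
(-47751 + P(-901)) - 2331777 = (-47751 + 1) - 2331777 = -47750 - 2331777 = -2379527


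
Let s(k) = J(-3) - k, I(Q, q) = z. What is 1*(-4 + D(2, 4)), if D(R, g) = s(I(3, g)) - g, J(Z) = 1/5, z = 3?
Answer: -54/5 ≈ -10.800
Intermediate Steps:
I(Q, q) = 3
J(Z) = ⅕
s(k) = ⅕ - k
D(R, g) = -14/5 - g (D(R, g) = (⅕ - 1*3) - g = (⅕ - 3) - g = -14/5 - g)
1*(-4 + D(2, 4)) = 1*(-4 + (-14/5 - 1*4)) = 1*(-4 + (-14/5 - 4)) = 1*(-4 - 34/5) = 1*(-54/5) = -54/5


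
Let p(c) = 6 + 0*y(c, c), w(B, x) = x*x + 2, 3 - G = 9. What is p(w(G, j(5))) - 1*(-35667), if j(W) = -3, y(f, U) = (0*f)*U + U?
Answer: 35673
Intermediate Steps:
G = -6 (G = 3 - 1*9 = 3 - 9 = -6)
y(f, U) = U (y(f, U) = 0*U + U = 0 + U = U)
w(B, x) = 2 + x² (w(B, x) = x² + 2 = 2 + x²)
p(c) = 6 (p(c) = 6 + 0*c = 6 + 0 = 6)
p(w(G, j(5))) - 1*(-35667) = 6 - 1*(-35667) = 6 + 35667 = 35673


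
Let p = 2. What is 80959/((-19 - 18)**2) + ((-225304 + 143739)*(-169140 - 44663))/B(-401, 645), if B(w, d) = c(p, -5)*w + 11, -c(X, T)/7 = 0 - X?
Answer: -23873320667178/7670507 ≈ -3.1124e+6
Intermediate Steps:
c(X, T) = 7*X (c(X, T) = -7*(0 - X) = -(-7)*X = 7*X)
B(w, d) = 11 + 14*w (B(w, d) = (7*2)*w + 11 = 14*w + 11 = 11 + 14*w)
80959/((-19 - 18)**2) + ((-225304 + 143739)*(-169140 - 44663))/B(-401, 645) = 80959/((-19 - 18)**2) + ((-225304 + 143739)*(-169140 - 44663))/(11 + 14*(-401)) = 80959/((-37)**2) + (-81565*(-213803))/(11 - 5614) = 80959/1369 + 17438841695/(-5603) = 80959*(1/1369) + 17438841695*(-1/5603) = 80959/1369 - 17438841695/5603 = -23873320667178/7670507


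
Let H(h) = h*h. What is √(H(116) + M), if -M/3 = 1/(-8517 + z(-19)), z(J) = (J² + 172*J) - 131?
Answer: √1796618579065/11555 ≈ 116.00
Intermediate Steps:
H(h) = h²
z(J) = -131 + J² + 172*J
M = 3/11555 (M = -3/(-8517 + (-131 + (-19)² + 172*(-19))) = -3/(-8517 + (-131 + 361 - 3268)) = -3/(-8517 - 3038) = -3/(-11555) = -3*(-1/11555) = 3/11555 ≈ 0.00025963)
√(H(116) + M) = √(116² + 3/11555) = √(13456 + 3/11555) = √(155484083/11555) = √1796618579065/11555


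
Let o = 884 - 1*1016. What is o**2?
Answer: 17424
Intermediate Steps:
o = -132 (o = 884 - 1016 = -132)
o**2 = (-132)**2 = 17424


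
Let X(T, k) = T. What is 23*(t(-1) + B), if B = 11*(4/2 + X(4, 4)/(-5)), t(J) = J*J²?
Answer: 1403/5 ≈ 280.60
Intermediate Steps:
t(J) = J³
B = 66/5 (B = 11*(4/2 + 4/(-5)) = 11*(4*(½) + 4*(-⅕)) = 11*(2 - ⅘) = 11*(6/5) = 66/5 ≈ 13.200)
23*(t(-1) + B) = 23*((-1)³ + 66/5) = 23*(-1 + 66/5) = 23*(61/5) = 1403/5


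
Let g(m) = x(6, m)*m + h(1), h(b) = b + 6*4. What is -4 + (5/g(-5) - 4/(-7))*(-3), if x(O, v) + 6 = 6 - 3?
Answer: -341/56 ≈ -6.0893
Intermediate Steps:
h(b) = 24 + b (h(b) = b + 24 = 24 + b)
x(O, v) = -3 (x(O, v) = -6 + (6 - 3) = -6 + 3 = -3)
g(m) = 25 - 3*m (g(m) = -3*m + (24 + 1) = -3*m + 25 = 25 - 3*m)
-4 + (5/g(-5) - 4/(-7))*(-3) = -4 + (5/(25 - 3*(-5)) - 4/(-7))*(-3) = -4 + (5/(25 + 15) - 4*(-⅐))*(-3) = -4 + (5/40 + 4/7)*(-3) = -4 + (5*(1/40) + 4/7)*(-3) = -4 + (⅛ + 4/7)*(-3) = -4 + (39/56)*(-3) = -4 - 117/56 = -341/56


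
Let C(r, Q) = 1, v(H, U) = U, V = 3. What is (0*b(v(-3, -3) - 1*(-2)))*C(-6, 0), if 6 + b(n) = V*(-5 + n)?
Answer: 0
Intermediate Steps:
b(n) = -21 + 3*n (b(n) = -6 + 3*(-5 + n) = -6 + (-15 + 3*n) = -21 + 3*n)
(0*b(v(-3, -3) - 1*(-2)))*C(-6, 0) = (0*(-21 + 3*(-3 - 1*(-2))))*1 = (0*(-21 + 3*(-3 + 2)))*1 = (0*(-21 + 3*(-1)))*1 = (0*(-21 - 3))*1 = (0*(-24))*1 = 0*1 = 0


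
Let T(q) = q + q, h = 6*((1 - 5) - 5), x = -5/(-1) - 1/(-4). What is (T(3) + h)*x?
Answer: -252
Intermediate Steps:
x = 21/4 (x = -5*(-1) - 1*(-1/4) = 5 + 1/4 = 21/4 ≈ 5.2500)
h = -54 (h = 6*(-4 - 5) = 6*(-9) = -54)
T(q) = 2*q
(T(3) + h)*x = (2*3 - 54)*(21/4) = (6 - 54)*(21/4) = -48*21/4 = -252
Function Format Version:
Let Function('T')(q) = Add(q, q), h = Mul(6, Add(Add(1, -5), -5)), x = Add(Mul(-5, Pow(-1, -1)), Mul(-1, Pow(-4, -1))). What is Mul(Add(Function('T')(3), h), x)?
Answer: -252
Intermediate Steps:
x = Rational(21, 4) (x = Add(Mul(-5, -1), Mul(-1, Rational(-1, 4))) = Add(5, Rational(1, 4)) = Rational(21, 4) ≈ 5.2500)
h = -54 (h = Mul(6, Add(-4, -5)) = Mul(6, -9) = -54)
Function('T')(q) = Mul(2, q)
Mul(Add(Function('T')(3), h), x) = Mul(Add(Mul(2, 3), -54), Rational(21, 4)) = Mul(Add(6, -54), Rational(21, 4)) = Mul(-48, Rational(21, 4)) = -252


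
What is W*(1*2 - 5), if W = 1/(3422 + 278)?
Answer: -3/3700 ≈ -0.00081081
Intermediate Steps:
W = 1/3700 ≈ 0.00027027
W*(1*2 - 5) = (1*2 - 5)/3700 = (2 - 5)/3700 = (1/3700)*(-3) = -3/3700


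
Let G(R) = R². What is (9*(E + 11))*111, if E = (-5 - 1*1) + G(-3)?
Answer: 13986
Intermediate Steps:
E = 3 (E = (-5 - 1*1) + (-3)² = (-5 - 1) + 9 = -6 + 9 = 3)
(9*(E + 11))*111 = (9*(3 + 11))*111 = (9*14)*111 = 126*111 = 13986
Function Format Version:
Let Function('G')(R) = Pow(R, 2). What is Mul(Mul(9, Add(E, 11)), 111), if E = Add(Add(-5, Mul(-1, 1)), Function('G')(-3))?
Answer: 13986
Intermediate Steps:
E = 3 (E = Add(Add(-5, Mul(-1, 1)), Pow(-3, 2)) = Add(Add(-5, -1), 9) = Add(-6, 9) = 3)
Mul(Mul(9, Add(E, 11)), 111) = Mul(Mul(9, Add(3, 11)), 111) = Mul(Mul(9, 14), 111) = Mul(126, 111) = 13986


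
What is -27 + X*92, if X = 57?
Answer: 5217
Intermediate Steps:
-27 + X*92 = -27 + 57*92 = -27 + 5244 = 5217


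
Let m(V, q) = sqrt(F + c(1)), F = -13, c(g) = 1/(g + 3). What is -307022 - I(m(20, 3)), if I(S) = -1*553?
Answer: -306469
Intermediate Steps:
c(g) = 1/(3 + g)
m(V, q) = I*sqrt(51)/2 (m(V, q) = sqrt(-13 + 1/(3 + 1)) = sqrt(-13 + 1/4) = sqrt(-51/4) = I*sqrt(51)/2)
I(S) = -553
-307022 - I(m(20, 3)) = -307022 - 1*(-553) = -307022 + 553 = -306469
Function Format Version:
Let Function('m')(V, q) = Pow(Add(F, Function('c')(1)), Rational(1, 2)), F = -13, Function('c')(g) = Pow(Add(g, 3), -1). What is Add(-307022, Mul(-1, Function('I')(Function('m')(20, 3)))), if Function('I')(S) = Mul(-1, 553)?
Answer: -306469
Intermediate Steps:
Function('c')(g) = Pow(Add(3, g), -1)
Function('m')(V, q) = Mul(Rational(1, 2), I, Pow(51, Rational(1, 2))) (Function('m')(V, q) = Pow(Add(-13, Pow(Add(3, 1), -1)), Rational(1, 2)) = Pow(Add(-13, Pow(4, -1)), Rational(1, 2)) = Pow(Add(-13, Rational(1, 4)), Rational(1, 2)) = Pow(Rational(-51, 4), Rational(1, 2)) = Mul(Rational(1, 2), I, Pow(51, Rational(1, 2))))
Function('I')(S) = -553
Add(-307022, Mul(-1, Function('I')(Function('m')(20, 3)))) = Add(-307022, Mul(-1, -553)) = Add(-307022, 553) = -306469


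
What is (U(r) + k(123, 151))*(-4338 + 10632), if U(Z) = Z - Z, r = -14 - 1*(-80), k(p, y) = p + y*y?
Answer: 144283656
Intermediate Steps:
k(p, y) = p + y**2
r = 66 (r = -14 + 80 = 66)
U(Z) = 0
(U(r) + k(123, 151))*(-4338 + 10632) = (0 + (123 + 151**2))*(-4338 + 10632) = (0 + (123 + 22801))*6294 = (0 + 22924)*6294 = 22924*6294 = 144283656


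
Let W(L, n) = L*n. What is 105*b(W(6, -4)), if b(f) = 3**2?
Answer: 945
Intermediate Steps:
b(f) = 9
105*b(W(6, -4)) = 105*9 = 945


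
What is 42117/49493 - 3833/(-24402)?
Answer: 1217445703/1207728186 ≈ 1.0080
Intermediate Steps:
42117/49493 - 3833/(-24402) = 42117*(1/49493) - 3833*(-1/24402) = 42117/49493 + 3833/24402 = 1217445703/1207728186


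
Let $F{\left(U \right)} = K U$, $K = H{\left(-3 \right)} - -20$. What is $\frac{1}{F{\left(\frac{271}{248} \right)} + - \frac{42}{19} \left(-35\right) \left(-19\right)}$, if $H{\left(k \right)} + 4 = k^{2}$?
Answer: $- \frac{248}{357785} \approx -0.00069315$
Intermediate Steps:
$H{\left(k \right)} = -4 + k^{2}$
$K = 25$ ($K = \left(-4 + \left(-3\right)^{2}\right) - -20 = \left(-4 + 9\right) + 20 = 5 + 20 = 25$)
$F{\left(U \right)} = 25 U$
$\frac{1}{F{\left(\frac{271}{248} \right)} + - \frac{42}{19} \left(-35\right) \left(-19\right)} = \frac{1}{25 \cdot \frac{271}{248} + - \frac{42}{19} \left(-35\right) \left(-19\right)} = \frac{1}{25 \cdot 271 \cdot \frac{1}{248} + \left(-42\right) \frac{1}{19} \left(-35\right) \left(-19\right)} = \frac{1}{25 \cdot \frac{271}{248} + \left(- \frac{42}{19}\right) \left(-35\right) \left(-19\right)} = \frac{1}{\frac{6775}{248} + \frac{1470}{19} \left(-19\right)} = \frac{1}{\frac{6775}{248} - 1470} = \frac{1}{- \frac{357785}{248}} = - \frac{248}{357785}$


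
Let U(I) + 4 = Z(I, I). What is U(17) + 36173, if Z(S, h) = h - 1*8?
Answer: 36178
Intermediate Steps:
Z(S, h) = -8 + h (Z(S, h) = h - 8 = -8 + h)
U(I) = -12 + I (U(I) = -4 + (-8 + I) = -12 + I)
U(17) + 36173 = (-12 + 17) + 36173 = 5 + 36173 = 36178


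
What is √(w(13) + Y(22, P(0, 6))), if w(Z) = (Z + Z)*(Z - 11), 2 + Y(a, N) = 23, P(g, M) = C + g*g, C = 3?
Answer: √73 ≈ 8.5440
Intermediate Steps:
P(g, M) = 3 + g² (P(g, M) = 3 + g*g = 3 + g²)
Y(a, N) = 21 (Y(a, N) = -2 + 23 = 21)
w(Z) = 2*Z*(-11 + Z) (w(Z) = (2*Z)*(-11 + Z) = 2*Z*(-11 + Z))
√(w(13) + Y(22, P(0, 6))) = √(2*13*(-11 + 13) + 21) = √(2*13*2 + 21) = √(52 + 21) = √73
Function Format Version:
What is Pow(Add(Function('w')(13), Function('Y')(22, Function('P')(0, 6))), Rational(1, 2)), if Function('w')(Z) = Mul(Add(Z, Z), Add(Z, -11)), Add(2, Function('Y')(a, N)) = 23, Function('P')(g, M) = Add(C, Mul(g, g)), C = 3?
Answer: Pow(73, Rational(1, 2)) ≈ 8.5440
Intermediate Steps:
Function('P')(g, M) = Add(3, Pow(g, 2)) (Function('P')(g, M) = Add(3, Mul(g, g)) = Add(3, Pow(g, 2)))
Function('Y')(a, N) = 21 (Function('Y')(a, N) = Add(-2, 23) = 21)
Function('w')(Z) = Mul(2, Z, Add(-11, Z)) (Function('w')(Z) = Mul(Mul(2, Z), Add(-11, Z)) = Mul(2, Z, Add(-11, Z)))
Pow(Add(Function('w')(13), Function('Y')(22, Function('P')(0, 6))), Rational(1, 2)) = Pow(Add(Mul(2, 13, Add(-11, 13)), 21), Rational(1, 2)) = Pow(Add(Mul(2, 13, 2), 21), Rational(1, 2)) = Pow(Add(52, 21), Rational(1, 2)) = Pow(73, Rational(1, 2))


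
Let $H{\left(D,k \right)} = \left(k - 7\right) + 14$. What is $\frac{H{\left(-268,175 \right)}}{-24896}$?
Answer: $- \frac{91}{12448} \approx -0.0073104$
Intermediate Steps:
$H{\left(D,k \right)} = 7 + k$ ($H{\left(D,k \right)} = \left(-7 + k\right) + 14 = 7 + k$)
$\frac{H{\left(-268,175 \right)}}{-24896} = \frac{7 + 175}{-24896} = 182 \left(- \frac{1}{24896}\right) = - \frac{91}{12448}$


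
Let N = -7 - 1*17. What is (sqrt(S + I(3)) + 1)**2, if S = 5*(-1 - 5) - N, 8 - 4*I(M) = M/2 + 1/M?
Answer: (12 + I*sqrt(642))**2/144 ≈ -3.4583 + 4.223*I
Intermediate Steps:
N = -24 (N = -7 - 17 = -24)
I(M) = 2 - 1/(4*M) - M/8 (I(M) = 2 - (M/2 + 1/M)/4 = 2 - (1/M + M/2)/4 = 2 + (-1/(4*M) - M/8) = 2 - 1/(4*M) - M/8)
S = -6 (S = 5*(-1 - 5) - 1*(-24) = 5*(-6) + 24 = -30 + 24 = -6)
(sqrt(S + I(3)) + 1)**2 = (sqrt(-6 + (2 - 1/4/3 - 1/8*3)) + 1)**2 = (sqrt(-6 + (2 - 1/4*1/3 - 3/8)) + 1)**2 = (sqrt(-6 + (2 - 1/12 - 3/8)) + 1)**2 = (sqrt(-6 + 37/24) + 1)**2 = (sqrt(-107/24) + 1)**2 = (I*sqrt(642)/12 + 1)**2 = (1 + I*sqrt(642)/12)**2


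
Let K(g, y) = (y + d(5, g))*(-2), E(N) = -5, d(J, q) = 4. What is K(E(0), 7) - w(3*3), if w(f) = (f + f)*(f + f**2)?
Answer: -1642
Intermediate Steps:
w(f) = 2*f*(f + f**2) (w(f) = (2*f)*(f + f**2) = 2*f*(f + f**2))
K(g, y) = -8 - 2*y (K(g, y) = (y + 4)*(-2) = (4 + y)*(-2) = -8 - 2*y)
K(E(0), 7) - w(3*3) = (-8 - 2*7) - 2*(3*3)**2*(1 + 3*3) = (-8 - 14) - 2*9**2*(1 + 9) = -22 - 2*81*10 = -22 - 1*1620 = -22 - 1620 = -1642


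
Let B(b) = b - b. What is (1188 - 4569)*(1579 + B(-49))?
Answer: -5338599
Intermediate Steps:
B(b) = 0
(1188 - 4569)*(1579 + B(-49)) = (1188 - 4569)*(1579 + 0) = -3381*1579 = -5338599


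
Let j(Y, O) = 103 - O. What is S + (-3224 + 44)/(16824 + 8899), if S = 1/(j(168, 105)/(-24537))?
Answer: 631158891/51446 ≈ 12268.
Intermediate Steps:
S = 24537/2 (S = 1/((103 - 1*105)/(-24537)) = 1/((103 - 105)*(-1/24537)) = 1/(-2*(-1/24537)) = 1/(2/24537) = 24537/2 ≈ 12269.)
S + (-3224 + 44)/(16824 + 8899) = 24537/2 + (-3224 + 44)/(16824 + 8899) = 24537/2 - 3180/25723 = 631158891/51446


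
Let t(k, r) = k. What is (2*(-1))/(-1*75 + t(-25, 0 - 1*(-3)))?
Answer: 1/50 ≈ 0.020000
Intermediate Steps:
(2*(-1))/(-1*75 + t(-25, 0 - 1*(-3))) = (2*(-1))/(-1*75 - 25) = -2/(-75 - 25) = -2/(-100) = -2*(-1/100) = 1/50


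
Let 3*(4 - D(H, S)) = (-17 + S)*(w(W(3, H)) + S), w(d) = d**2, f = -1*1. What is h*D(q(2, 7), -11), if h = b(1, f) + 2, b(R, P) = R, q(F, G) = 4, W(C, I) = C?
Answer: -44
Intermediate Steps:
f = -1
D(H, S) = 4 - (-17 + S)*(9 + S)/3 (D(H, S) = 4 - (-17 + S)*(3**2 + S)/3 = 4 - (-17 + S)*(9 + S)/3)
h = 3 (h = 1 + 2 = 3)
h*D(q(2, 7), -11) = 3*(55 - 1/3*(-11)**2 + (8/3)*(-11)) = 3*(55 - 1/3*121 - 88/3) = 3*(55 - 121/3 - 88/3) = 3*(-44/3) = -44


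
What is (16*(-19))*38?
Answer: -11552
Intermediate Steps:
(16*(-19))*38 = -304*38 = -11552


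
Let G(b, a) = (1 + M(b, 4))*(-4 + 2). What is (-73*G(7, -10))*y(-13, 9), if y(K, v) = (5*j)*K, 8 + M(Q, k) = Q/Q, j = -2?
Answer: -113880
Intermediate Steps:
M(Q, k) = -7 (M(Q, k) = -8 + Q/Q = -8 + 1 = -7)
y(K, v) = -10*K (y(K, v) = (5*(-2))*K = -10*K)
G(b, a) = 12 (G(b, a) = (1 - 7)*(-4 + 2) = -6*(-2) = 12)
(-73*G(7, -10))*y(-13, 9) = (-73*12)*(-10*(-13)) = -876*130 = -113880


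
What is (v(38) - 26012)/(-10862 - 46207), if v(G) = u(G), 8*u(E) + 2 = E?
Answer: 52015/114138 ≈ 0.45572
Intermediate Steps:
u(E) = -1/4 + E/8
v(G) = -1/4 + G/8
(v(38) - 26012)/(-10862 - 46207) = ((-1/4 + (1/8)*38) - 26012)/(-10862 - 46207) = ((-1/4 + 19/4) - 26012)/(-57069) = (9/2 - 26012)*(-1/57069) = -52015/2*(-1/57069) = 52015/114138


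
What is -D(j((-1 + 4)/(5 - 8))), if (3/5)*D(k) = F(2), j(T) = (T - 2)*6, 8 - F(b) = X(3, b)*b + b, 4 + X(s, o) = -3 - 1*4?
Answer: -140/3 ≈ -46.667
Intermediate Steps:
X(s, o) = -11 (X(s, o) = -4 + (-3 - 1*4) = -4 + (-3 - 4) = -4 - 7 = -11)
F(b) = 8 + 10*b (F(b) = 8 - (-11*b + b) = 8 - (-10)*b = 8 + 10*b)
j(T) = -12 + 6*T (j(T) = (-2 + T)*6 = -12 + 6*T)
D(k) = 140/3 (D(k) = 5*(8 + 10*2)/3 = 5*(8 + 20)/3 = (5/3)*28 = 140/3)
-D(j((-1 + 4)/(5 - 8))) = -1*140/3 = -140/3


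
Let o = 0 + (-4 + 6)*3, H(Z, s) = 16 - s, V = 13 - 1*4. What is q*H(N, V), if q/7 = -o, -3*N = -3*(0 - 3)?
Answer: -294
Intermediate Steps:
V = 9 (V = 13 - 4 = 9)
N = -3 (N = -(-1)*(0 - 3) = -(-1)*(-3) = -⅓*9 = -3)
o = 6 (o = 0 + 2*3 = 0 + 6 = 6)
q = -42 (q = 7*(-1*6) = 7*(-6) = -42)
q*H(N, V) = -42*(16 - 1*9) = -42*(16 - 9) = -42*7 = -294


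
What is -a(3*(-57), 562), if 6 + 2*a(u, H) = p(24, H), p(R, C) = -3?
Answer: 9/2 ≈ 4.5000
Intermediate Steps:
a(u, H) = -9/2 (a(u, H) = -3 + (½)*(-3) = -3 - 3/2 = -9/2)
-a(3*(-57), 562) = -1*(-9/2) = 9/2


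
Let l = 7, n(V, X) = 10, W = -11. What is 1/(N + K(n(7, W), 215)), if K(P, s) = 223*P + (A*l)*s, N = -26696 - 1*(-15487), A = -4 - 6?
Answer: -1/24029 ≈ -4.1616e-5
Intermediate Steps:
A = -10
N = -11209 (N = -26696 + 15487 = -11209)
K(P, s) = -70*s + 223*P (K(P, s) = 223*P + (-10*7)*s = 223*P - 70*s = -70*s + 223*P)
1/(N + K(n(7, W), 215)) = 1/(-11209 + (-70*215 + 223*10)) = 1/(-11209 + (-15050 + 2230)) = 1/(-11209 - 12820) = 1/(-24029) = -1/24029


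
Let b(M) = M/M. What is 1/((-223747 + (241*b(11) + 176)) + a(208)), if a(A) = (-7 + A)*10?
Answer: -1/221320 ≈ -4.5183e-6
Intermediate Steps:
a(A) = -70 + 10*A
b(M) = 1
1/((-223747 + (241*b(11) + 176)) + a(208)) = 1/((-223747 + (241*1 + 176)) + (-70 + 10*208)) = 1/((-223747 + (241 + 176)) + (-70 + 2080)) = 1/((-223747 + 417) + 2010) = 1/(-223330 + 2010) = 1/(-221320) = -1/221320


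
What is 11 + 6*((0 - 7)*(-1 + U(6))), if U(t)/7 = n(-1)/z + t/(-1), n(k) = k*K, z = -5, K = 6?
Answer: 7321/5 ≈ 1464.2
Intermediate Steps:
n(k) = 6*k (n(k) = k*6 = 6*k)
U(t) = 42/5 - 7*t (U(t) = 7*((6*(-1))/(-5) + t/(-1)) = 7*(-6*(-1/5) + t*(-1)) = 7*(6/5 - t) = 42/5 - 7*t)
11 + 6*((0 - 7)*(-1 + U(6))) = 11 + 6*((0 - 7)*(-1 + (42/5 - 7*6))) = 11 + 6*(-7*(-1 + (42/5 - 42))) = 11 + 6*(-7*(-1 - 168/5)) = 11 + 6*(-7*(-173/5)) = 11 + 6*(1211/5) = 11 + 7266/5 = 7321/5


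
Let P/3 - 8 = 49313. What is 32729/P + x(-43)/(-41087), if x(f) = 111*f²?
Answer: -29023041734/6079355781 ≈ -4.7740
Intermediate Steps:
P = 147963 (P = 24 + 3*49313 = 24 + 147939 = 147963)
32729/P + x(-43)/(-41087) = 32729/147963 + (111*(-43)²)/(-41087) = 32729*(1/147963) + (111*1849)*(-1/41087) = 32729/147963 + 205239*(-1/41087) = 32729/147963 - 205239/41087 = -29023041734/6079355781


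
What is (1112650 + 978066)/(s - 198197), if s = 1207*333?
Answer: 1045358/101867 ≈ 10.262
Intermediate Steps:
s = 401931
(1112650 + 978066)/(s - 198197) = (1112650 + 978066)/(401931 - 198197) = 2090716/203734 = 2090716*(1/203734) = 1045358/101867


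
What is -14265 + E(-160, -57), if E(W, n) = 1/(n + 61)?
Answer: -57059/4 ≈ -14265.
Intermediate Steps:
E(W, n) = 1/(61 + n)
-14265 + E(-160, -57) = -14265 + 1/(61 - 57) = -14265 + 1/4 = -14265 + ¼ = -57059/4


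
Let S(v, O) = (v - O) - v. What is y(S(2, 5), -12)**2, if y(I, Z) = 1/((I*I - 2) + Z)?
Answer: 1/121 ≈ 0.0082645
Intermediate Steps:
S(v, O) = -O
y(I, Z) = 1/(-2 + Z + I**2) (y(I, Z) = 1/((I**2 - 2) + Z) = 1/((-2 + I**2) + Z) = 1/(-2 + Z + I**2))
y(S(2, 5), -12)**2 = (1/(-2 - 12 + (-1*5)**2))**2 = (1/(-2 - 12 + (-5)**2))**2 = (1/(-2 - 12 + 25))**2 = (1/11)**2 = 1/121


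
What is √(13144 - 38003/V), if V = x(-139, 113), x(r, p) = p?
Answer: √163541397/113 ≈ 113.17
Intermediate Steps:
V = 113
√(13144 - 38003/V) = √(13144 - 38003/113) = √(1447269/113) = √163541397/113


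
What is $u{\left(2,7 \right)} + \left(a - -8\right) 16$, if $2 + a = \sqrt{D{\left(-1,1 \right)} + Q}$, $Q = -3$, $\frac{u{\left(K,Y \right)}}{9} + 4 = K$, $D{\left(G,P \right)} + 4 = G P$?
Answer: $78 + 32 i \sqrt{2} \approx 78.0 + 45.255 i$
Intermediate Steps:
$D{\left(G,P \right)} = -4 + G P$
$u{\left(K,Y \right)} = -36 + 9 K$
$a = -2 + 2 i \sqrt{2}$ ($a = -2 + \sqrt{\left(-4 - 1\right) - 3} = -2 + \sqrt{-5 - 3} = -2 + \sqrt{-8} = -2 + 2 i \sqrt{2} \approx -2.0 + 2.8284 i$)
$u{\left(2,7 \right)} + \left(a - -8\right) 16 = \left(-36 + 9 \cdot 2\right) + \left(\left(-2 + 2 i \sqrt{2}\right) - -8\right) 16 = \left(-36 + 18\right) + \left(\left(-2 + 2 i \sqrt{2}\right) + 8\right) 16 = -18 + \left(6 + 2 i \sqrt{2}\right) 16 = -18 + \left(96 + 32 i \sqrt{2}\right) = 78 + 32 i \sqrt{2}$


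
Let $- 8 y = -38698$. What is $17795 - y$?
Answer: $\frac{51831}{4} \approx 12958.0$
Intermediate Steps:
$y = \frac{19349}{4}$ ($y = \left(- \frac{1}{8}\right) \left(-38698\right) = \frac{19349}{4} \approx 4837.3$)
$17795 - y = 17795 - \frac{19349}{4} = \frac{51831}{4}$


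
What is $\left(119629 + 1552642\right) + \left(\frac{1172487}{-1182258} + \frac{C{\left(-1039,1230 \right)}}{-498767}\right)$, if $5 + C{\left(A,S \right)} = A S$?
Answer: $\frac{328697033431833709}{196557091962} \approx 1.6723 \cdot 10^{6}$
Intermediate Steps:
$C{\left(A,S \right)} = -5 + A S$
$\left(119629 + 1552642\right) + \left(\frac{1172487}{-1182258} + \frac{C{\left(-1039,1230 \right)}}{-498767}\right) = \left(119629 + 1552642\right) + \left(\frac{1172487}{-1182258} + \frac{-5 - 1277970}{-498767}\right) = 1672271 + \left(1172487 \left(- \frac{1}{1182258}\right) + \left(-5 - 1277970\right) \left(- \frac{1}{498767}\right)\right) = 1672271 - - \frac{308699448007}{196557091962} = 1672271 + \left(- \frac{390829}{394086} + \frac{1277975}{498767}\right) = 1672271 + \frac{308699448007}{196557091962} = \frac{328697033431833709}{196557091962}$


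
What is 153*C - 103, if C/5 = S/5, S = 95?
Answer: 14432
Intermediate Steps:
C = 95 (C = 5*(95/5) = 5*(95*(⅕)) = 5*19 = 95)
153*C - 103 = 153*95 - 103 = 14535 - 103 = 14432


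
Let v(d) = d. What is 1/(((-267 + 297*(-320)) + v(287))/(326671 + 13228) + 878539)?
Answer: 339899/298614432541 ≈ 1.1383e-6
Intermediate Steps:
1/(((-267 + 297*(-320)) + v(287))/(326671 + 13228) + 878539) = 1/(((-267 + 297*(-320)) + 287)/(326671 + 13228) + 878539) = 1/(((-267 - 95040) + 287)/339899 + 878539) = 1/((-95307 + 287)*(1/339899) + 878539) = 1/(-95020*1/339899 + 878539) = 1/(-95020/339899 + 878539) = 1/(298614432541/339899) = 339899/298614432541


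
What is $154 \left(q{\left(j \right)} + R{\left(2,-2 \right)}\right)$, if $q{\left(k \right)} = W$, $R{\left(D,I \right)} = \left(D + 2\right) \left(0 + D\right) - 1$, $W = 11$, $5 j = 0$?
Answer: $2772$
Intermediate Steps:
$j = 0$ ($j = \frac{1}{5} \cdot 0 = 0$)
$R{\left(D,I \right)} = -1 + D \left(2 + D\right)$ ($R{\left(D,I \right)} = \left(2 + D\right) D - 1 = D \left(2 + D\right) - 1 = -1 + D \left(2 + D\right)$)
$q{\left(k \right)} = 11$
$154 \left(q{\left(j \right)} + R{\left(2,-2 \right)}\right) = 154 \left(11 + \left(-1 + 2^{2} + 2 \cdot 2\right)\right) = 154 \left(11 + \left(-1 + 4 + 4\right)\right) = 154 \left(11 + 7\right) = 154 \cdot 18 = 2772$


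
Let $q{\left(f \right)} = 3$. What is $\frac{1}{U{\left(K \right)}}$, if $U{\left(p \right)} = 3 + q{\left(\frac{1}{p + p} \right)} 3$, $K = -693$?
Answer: $\frac{1}{12} \approx 0.083333$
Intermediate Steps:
$U{\left(p \right)} = 12$ ($U{\left(p \right)} = 3 + 3 \cdot 3 = 3 + 9 = 12$)
$\frac{1}{U{\left(K \right)}} = \frac{1}{12}$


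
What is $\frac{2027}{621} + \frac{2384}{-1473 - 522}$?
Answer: $\frac{854467}{412965} \approx 2.0691$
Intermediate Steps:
$\frac{2027}{621} + \frac{2384}{-1473 - 522} = 2027 \cdot \frac{1}{621} + \frac{2384}{-1473 - 522} = \frac{2027}{621} + \frac{2384}{-1995} = \frac{2027}{621} + 2384 \left(- \frac{1}{1995}\right) = \frac{2027}{621} - \frac{2384}{1995} = \frac{854467}{412965}$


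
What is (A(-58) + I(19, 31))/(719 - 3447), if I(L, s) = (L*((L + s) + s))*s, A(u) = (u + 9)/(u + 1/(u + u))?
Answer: -321039545/18356712 ≈ -17.489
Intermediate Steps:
A(u) = (9 + u)/(u + 1/(2*u))
I(L, s) = L*s*(L + 2*s) (I(L, s) = (L*(L + 2*s))*s = L*s*(L + 2*s))
(A(-58) + I(19, 31))/(719 - 3447) = (2*(-58)*(9 - 58)/(1 + 2*(-58)²) + 19*31*(19 + 2*31))/(719 - 3447) = (2*(-58)*(-49)/(1 + 2*3364) + 19*31*(19 + 62))/(-2728) = (2*(-58)*(-49)/(1 + 6728) + 19*31*81)*(-1/2728) = (2*(-58)*(-49)/6729 + 47709)*(-1/2728) = (2*(-58)*(1/6729)*(-49) + 47709)*(-1/2728) = (5684/6729 + 47709)*(-1/2728) = (321039545/6729)*(-1/2728) = -321039545/18356712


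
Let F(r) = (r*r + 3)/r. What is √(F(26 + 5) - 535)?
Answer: I*√484251/31 ≈ 22.448*I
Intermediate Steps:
F(r) = (3 + r²)/r (F(r) = (r² + 3)/r = (3 + r²)/r)
√(F(26 + 5) - 535) = √(((26 + 5) + 3/(26 + 5)) - 535) = √((31 + 3/31) - 535) = √(964/31 - 535) = √(-15621/31) = I*√484251/31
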